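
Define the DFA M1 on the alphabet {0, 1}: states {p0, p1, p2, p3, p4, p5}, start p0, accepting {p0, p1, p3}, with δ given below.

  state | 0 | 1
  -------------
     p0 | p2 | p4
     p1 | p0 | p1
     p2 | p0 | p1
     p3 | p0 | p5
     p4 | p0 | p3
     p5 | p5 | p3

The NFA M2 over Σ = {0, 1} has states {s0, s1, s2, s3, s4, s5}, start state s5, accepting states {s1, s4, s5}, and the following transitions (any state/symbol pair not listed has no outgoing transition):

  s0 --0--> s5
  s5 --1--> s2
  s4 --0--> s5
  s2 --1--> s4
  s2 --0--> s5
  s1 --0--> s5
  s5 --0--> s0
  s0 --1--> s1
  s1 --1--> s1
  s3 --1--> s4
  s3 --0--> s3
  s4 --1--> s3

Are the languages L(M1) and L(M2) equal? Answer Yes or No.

Exploring the product automaton M1 × M2 from the start pair (p0, s5), following both machines on each input symbol, reaches 6 state pairs: (p0, s5), (p2, s0), (p4, s2), (p1, s1), (p3, s4), (p5, s3).
M1 accepts in {p0, p1, p3} and M2 accepts in {s1, s4, s5}. In every reachable pair the two components are either both accepting — (p0, s5), (p1, s1), (p3, s4) — or both non-accepting, so no string is accepted by exactly one of the machines: L(M1) \ L(M2) and L(M2) \ L(M1) are both empty.
Hence every string is accepted by M1 iff it is accepted by M2, and the two languages coincide.

Yes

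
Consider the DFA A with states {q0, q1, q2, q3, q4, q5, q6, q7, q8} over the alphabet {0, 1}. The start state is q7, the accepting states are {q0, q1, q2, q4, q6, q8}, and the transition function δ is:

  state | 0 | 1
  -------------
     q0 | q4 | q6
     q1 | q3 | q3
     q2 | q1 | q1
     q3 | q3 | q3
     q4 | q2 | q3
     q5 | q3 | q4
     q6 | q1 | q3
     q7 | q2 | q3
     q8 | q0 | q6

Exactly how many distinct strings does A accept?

3

The useful subgraph on states {q1, q2, q7} is acyclic, so L(A) is finite; the longest accepting path visits 3 useful states, giving maximum string length 2.
Counting accepting paths from q7 by length: 1 of length 1, 2 of length 2. Total 3.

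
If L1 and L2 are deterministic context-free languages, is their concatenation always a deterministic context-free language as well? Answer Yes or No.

Take L₁ = {ε, c} (finite, hence regular and DCFL) and L₂ = {c aⁿbⁿ : n≥0} ∪ {cc aⁿb²ⁿ : n≥0} (a DCFL: the number of leading c's tells the DPDA whether to pop one stack symbol per b or per two b's). Then L₁L₂ ∩ cca⁺b* = {cc aⁿbⁿ : n≥1} ∪ {cc aⁿb²ⁿ : n≥1}. If L₁L₂ were a DCFL, so would be this intersection with a regular set, and a DPDA for it started from its configuration after reading cc would accept {aⁿbⁿ : n≥1} ∪ {aⁿb²ⁿ : n≥1}, which no deterministic PDA accepts (a DPDA for it would have a single run on aⁿb²ⁿ, accepting after the prefix aⁿbⁿ and accepting again after n more b's; an ordinary PDA that simulates it on a's and b's and, at any moment when it is accepting, may switch to reading only a fresh letter d while feeding each d to the simulation as a b, would accept aⁱbʲdᵏ (k≥1) exactly when both aⁱbʲ and aⁱbʲ⁺ᵏ are in the language, i.e. its language intersected with the regular set a*b*d⁺ would be exactly {aⁿbⁿdⁿ : n≥1} — impossible, since context-free languages are closed under intersection with regular sets and {aⁿbⁿdⁿ} is not context-free). Hence L₁L₂ is not a DCFL.

No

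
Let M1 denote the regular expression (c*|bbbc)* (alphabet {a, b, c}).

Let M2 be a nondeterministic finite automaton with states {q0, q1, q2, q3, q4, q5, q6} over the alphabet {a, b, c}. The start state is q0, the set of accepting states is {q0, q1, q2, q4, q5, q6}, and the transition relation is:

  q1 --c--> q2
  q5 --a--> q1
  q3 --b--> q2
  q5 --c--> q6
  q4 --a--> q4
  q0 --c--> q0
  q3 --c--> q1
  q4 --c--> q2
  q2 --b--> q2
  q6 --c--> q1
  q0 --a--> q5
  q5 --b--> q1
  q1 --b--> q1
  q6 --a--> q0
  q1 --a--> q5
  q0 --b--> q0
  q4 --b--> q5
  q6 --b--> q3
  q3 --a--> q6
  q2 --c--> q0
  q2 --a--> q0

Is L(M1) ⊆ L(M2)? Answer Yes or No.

Converting the expression M1 to a DFA (subset construction, then merging equivalent states) gives the minimal DFA with states {r0, r1, r2, r3, r4}, start state r0, accepting states {r0} and transitions r0: a→r1, b→r2, c→r0; r1: a→r1, b→r1, c→r1; r2: a→r1, b→r3, c→r1; r3: a→r1, b→r4, c→r1; r4: a→r1, b→r1, c→r0.
Exploring the product automaton M1 × M2 from the start pair (r0, q0), following both machines on each input symbol, reaches 10 state pairs: (r0, q0), (r1, q5), (r2, q0), (r1, q1), (r1, q6), (r3, q0), (r1, q0), (r1, q2), (r1, q3), (r4, q0).
M1 accepts in {r0} and M2 accepts in {q0, q1, q2, q4, q5, q6}. The reachable pairs whose M1-component is accepting are (r0, q0); in each of them the M2-component is accepting too, so the product for L(M1) \ L(M2) (M1-component accepting, M2-component rejecting) has no reachable accepting pair and the difference is empty.
Hence every string in L(M1) is also in L(M2).

Yes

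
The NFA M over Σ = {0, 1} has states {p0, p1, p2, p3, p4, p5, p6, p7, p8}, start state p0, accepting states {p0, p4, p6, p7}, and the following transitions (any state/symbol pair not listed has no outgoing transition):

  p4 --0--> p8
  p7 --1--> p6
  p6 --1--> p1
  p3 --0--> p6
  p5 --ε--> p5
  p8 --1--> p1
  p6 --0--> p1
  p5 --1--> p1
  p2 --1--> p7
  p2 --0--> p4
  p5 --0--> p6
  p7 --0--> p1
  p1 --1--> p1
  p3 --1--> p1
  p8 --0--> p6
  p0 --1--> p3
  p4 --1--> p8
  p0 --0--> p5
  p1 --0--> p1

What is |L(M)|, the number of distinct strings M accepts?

The useful subgraph on states {p0, p3, p5, p6} is acyclic, so L(M) is finite; the longest accepting path visits 3 useful states, giving maximum string length 2.
Counting accepting paths from p0 by length: 1 of length 0, 2 of length 2. Total 3.

3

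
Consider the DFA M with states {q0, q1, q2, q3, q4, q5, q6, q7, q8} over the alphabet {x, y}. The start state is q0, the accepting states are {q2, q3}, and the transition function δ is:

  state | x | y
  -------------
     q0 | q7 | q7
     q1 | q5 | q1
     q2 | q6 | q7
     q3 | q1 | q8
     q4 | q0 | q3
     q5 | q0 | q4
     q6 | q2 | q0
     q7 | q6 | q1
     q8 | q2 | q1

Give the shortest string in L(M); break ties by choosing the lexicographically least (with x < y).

xxx

A breadth-first search from q0 reaches an accepting state first via the path q0 → q7 → q6 → q2 on input xxx.
No string of length < 3 is accepted (BFS exhausts all shorter strings without reaching an accepting state), and xxx is the lexicographically least accepting string of length 3.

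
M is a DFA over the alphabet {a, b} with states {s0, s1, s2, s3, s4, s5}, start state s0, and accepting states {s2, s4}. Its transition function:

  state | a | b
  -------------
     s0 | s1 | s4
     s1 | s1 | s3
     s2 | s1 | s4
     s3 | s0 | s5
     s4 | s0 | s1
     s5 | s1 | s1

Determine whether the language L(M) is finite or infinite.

State s1 is reachable from the start and can reach an accepting state, and it lies on the cycle s1 → s1.
Traversing that cycle any number of times yields accepted strings of unbounded length, so the language is infinite.

infinite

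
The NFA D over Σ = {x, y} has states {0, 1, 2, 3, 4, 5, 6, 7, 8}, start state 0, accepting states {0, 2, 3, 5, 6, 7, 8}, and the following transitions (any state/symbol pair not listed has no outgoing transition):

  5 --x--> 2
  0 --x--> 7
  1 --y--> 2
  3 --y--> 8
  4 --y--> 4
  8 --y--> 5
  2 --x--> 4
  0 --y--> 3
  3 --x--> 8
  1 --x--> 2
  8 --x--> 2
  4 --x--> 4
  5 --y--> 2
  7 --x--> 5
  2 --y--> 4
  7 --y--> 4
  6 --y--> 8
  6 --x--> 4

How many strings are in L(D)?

16

The useful subgraph on states {0, 2, 3, 5, 7, 8} is acyclic, so L(D) is finite; the longest accepting path visits 5 useful states, giving maximum string length 4.
Counting accepting paths from 0 by length: 1 of length 0, 2 of length 1, 3 of length 2, 6 of length 3, 4 of length 4. Total 16.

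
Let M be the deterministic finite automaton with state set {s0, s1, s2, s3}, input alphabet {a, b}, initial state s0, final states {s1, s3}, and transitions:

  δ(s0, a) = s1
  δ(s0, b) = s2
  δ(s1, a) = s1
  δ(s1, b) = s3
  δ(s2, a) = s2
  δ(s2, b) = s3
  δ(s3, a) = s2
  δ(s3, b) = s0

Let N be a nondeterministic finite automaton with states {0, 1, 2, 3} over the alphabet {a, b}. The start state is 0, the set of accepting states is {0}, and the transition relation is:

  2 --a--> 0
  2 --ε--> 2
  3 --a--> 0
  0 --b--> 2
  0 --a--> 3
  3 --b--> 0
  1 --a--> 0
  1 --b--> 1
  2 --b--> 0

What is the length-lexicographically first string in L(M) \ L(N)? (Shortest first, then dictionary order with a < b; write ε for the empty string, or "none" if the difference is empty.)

a

The string a is accepted by M but not by N.
No shorter string lies in the difference, and a is the lexicographically first length-1 string in L(M) \ L(N).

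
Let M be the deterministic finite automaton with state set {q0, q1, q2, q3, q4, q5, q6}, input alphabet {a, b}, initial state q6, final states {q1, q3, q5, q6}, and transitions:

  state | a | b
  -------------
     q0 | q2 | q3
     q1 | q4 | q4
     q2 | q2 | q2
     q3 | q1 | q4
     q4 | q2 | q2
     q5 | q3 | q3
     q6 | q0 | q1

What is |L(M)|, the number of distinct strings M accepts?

The useful subgraph on states {q0, q1, q3, q6} is acyclic, so L(M) is finite; the longest accepting path visits 4 useful states, giving maximum string length 3.
Counting accepting paths from q6 by length: 1 of length 0, 1 of length 1, 1 of length 2, 1 of length 3. Total 4.

4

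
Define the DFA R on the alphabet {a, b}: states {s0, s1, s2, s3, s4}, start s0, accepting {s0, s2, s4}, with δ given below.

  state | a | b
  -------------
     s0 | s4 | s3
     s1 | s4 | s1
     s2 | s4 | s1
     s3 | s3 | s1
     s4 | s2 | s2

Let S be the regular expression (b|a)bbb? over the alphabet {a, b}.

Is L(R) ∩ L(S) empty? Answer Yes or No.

Converting the expression S to a DFA (subset construction, then merging equivalent states) gives the minimal DFA with states {r0, r1, r2, r3, r4, r5}, start state r0, accepting states {r4, r5} and transitions r0: a→r1, b→r1; r1: a→r2, b→r3; r2: a→r2, b→r2; r3: a→r2, b→r4; r4: a→r2, b→r5; r5: a→r2, b→r2.
Exploring the product automaton R × S from the start pair (s0, r0), following both machines on each input symbol, reaches 11 state pairs: (s0, r0), (s4, r1), (s3, r1), (s2, r2), (s2, r3), (s3, r2), (s1, r3), (s4, r2), (s1, r2), (s1, r4), (s1, r5).
R accepts in {s0, s2, s4} and S accepts in {r4, r5}; no reachable pair has both components accepting, so no string drives both machines to acceptance simultaneously and L(R) ∩ L(S) = ∅.
So no string is accepted by both, and the intersection is empty.

Yes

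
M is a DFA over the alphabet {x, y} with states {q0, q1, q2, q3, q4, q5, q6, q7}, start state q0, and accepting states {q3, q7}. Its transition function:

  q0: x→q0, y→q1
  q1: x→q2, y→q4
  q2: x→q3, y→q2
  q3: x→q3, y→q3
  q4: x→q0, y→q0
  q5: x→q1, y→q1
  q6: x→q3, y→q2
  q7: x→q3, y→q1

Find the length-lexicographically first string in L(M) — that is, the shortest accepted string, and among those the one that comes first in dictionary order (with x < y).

yxx

A breadth-first search from q0 reaches an accepting state first via the path q0 → q1 → q2 → q3 on input yxx.
No string of length < 3 is accepted (BFS exhausts all shorter strings without reaching an accepting state), and yxx is the lexicographically least accepting string of length 3.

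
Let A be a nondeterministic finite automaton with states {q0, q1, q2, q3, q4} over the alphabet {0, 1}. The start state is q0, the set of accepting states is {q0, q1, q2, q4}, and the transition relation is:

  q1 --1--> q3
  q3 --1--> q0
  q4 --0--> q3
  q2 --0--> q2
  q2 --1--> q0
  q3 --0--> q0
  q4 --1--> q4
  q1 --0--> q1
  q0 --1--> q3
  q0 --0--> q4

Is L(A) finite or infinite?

State q0 is reachable from the start and can reach an accepting state, and it lies on the cycle q0 → q3 → q0.
Traversing that cycle any number of times yields accepted strings of unbounded length, so the language is infinite.

infinite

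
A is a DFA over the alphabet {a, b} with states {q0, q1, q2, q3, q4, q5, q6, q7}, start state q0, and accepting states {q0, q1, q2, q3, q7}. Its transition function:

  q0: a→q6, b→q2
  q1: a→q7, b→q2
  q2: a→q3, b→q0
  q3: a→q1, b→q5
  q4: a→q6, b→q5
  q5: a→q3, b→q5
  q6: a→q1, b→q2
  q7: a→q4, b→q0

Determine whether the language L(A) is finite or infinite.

infinite

State q0 is reachable from the start and can reach an accepting state, and it lies on the cycle q0 → q2 → q0.
Traversing that cycle any number of times yields accepted strings of unbounded length, so the language is infinite.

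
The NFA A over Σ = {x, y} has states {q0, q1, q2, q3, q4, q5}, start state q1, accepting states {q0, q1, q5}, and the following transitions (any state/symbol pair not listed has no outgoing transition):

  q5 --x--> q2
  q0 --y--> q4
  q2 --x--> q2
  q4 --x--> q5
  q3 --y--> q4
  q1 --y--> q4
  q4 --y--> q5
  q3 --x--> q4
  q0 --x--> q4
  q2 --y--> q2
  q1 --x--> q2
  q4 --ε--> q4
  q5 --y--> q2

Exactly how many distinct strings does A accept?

3

The useful subgraph on states {q1, q4, q5} is acyclic, so L(A) is finite; the longest accepting path visits 3 useful states, giving maximum string length 2.
Counting accepting paths from q1 by length: 1 of length 0, 2 of length 2. Total 3.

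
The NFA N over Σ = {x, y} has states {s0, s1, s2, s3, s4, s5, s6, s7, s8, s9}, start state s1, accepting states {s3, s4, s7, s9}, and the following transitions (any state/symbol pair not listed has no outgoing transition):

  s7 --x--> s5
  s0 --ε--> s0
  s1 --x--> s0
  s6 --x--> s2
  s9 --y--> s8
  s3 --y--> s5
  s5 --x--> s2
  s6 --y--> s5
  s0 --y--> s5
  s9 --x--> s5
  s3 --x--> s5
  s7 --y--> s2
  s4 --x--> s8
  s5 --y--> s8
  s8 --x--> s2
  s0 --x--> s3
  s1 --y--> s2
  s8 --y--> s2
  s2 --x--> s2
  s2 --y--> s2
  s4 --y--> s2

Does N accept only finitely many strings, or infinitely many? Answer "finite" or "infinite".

The useful states (reachable from s1 and able to reach an accepting state) are {s0, s1, s3}.
Restricted to these states the transition graph has no cycle, so every accepting path has bounded length and L is finite.

finite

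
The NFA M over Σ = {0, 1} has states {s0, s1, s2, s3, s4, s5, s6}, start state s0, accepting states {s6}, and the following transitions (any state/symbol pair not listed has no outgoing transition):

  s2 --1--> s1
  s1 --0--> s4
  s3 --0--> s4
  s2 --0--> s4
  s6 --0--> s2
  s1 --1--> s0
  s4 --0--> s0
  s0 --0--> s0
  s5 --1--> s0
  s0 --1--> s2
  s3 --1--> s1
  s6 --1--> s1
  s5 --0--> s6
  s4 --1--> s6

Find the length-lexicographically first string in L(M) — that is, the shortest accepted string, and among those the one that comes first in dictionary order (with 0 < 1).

A breadth-first search from s0 reaches an accepting state first via the path s0 → s2 → s4 → s6 on input 101.
No string of length < 3 is accepted (BFS exhausts all shorter strings without reaching an accepting state), and 101 is the lexicographically least accepting string of length 3.

101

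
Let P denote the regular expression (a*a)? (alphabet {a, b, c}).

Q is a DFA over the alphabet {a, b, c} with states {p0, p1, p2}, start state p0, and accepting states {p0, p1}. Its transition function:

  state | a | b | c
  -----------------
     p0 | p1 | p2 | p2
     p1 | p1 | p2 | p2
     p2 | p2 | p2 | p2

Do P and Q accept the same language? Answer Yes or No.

Yes

Converting the expression P to a DFA (subset construction, then merging equivalent states) gives the minimal DFA with states {r0, r1}, start state r0, accepting states {r0} and transitions r0: a→r0, b→r1, c→r1; r1: a→r1, b→r1, c→r1.
Exploring the product automaton P × Q from the start pair (r0, p0), following both machines on each input symbol, reaches 3 state pairs: (r0, p0), (r0, p1), (r1, p2).
P accepts in {r0} and Q accepts in {p0, p1}. In every reachable pair the two components are either both accepting — (r0, p0), (r0, p1) — or both non-accepting, so no string is accepted by exactly one of the machines: L(P) \ L(Q) and L(Q) \ L(P) are both empty.
Hence every string is accepted by P iff it is accepted by Q, and the two languages coincide.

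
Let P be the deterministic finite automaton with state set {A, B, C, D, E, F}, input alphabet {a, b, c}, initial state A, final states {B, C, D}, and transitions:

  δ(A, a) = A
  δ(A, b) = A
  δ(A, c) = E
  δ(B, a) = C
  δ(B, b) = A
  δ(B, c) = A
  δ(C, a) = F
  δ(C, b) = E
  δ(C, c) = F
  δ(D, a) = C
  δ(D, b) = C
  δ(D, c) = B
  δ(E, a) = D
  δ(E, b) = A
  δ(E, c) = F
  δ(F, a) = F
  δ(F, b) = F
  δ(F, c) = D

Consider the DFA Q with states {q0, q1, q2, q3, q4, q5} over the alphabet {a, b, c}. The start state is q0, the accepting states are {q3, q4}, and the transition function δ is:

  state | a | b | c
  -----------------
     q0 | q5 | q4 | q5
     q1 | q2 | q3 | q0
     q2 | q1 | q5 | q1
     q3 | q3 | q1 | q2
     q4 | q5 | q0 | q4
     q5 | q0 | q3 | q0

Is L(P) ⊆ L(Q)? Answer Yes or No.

The string ca is in L(P) but not in L(Q).
So L(P) ⊄ L(Q).

No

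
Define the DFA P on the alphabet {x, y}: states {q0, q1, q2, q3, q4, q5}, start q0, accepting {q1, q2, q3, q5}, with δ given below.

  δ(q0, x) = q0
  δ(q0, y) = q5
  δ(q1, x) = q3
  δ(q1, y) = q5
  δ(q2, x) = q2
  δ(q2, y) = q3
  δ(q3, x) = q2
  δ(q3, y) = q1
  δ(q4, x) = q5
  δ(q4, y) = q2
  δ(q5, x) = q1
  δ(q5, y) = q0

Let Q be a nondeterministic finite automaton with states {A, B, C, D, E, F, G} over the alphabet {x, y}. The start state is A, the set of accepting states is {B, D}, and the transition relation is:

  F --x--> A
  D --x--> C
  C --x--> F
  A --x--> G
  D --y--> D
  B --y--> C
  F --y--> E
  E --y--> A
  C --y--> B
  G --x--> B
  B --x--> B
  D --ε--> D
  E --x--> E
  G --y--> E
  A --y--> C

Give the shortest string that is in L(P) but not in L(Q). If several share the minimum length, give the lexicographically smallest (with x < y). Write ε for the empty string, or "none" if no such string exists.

The string y is accepted by P but not by Q.
No shorter string lies in the difference, and y is the lexicographically first length-1 string in L(P) \ L(Q).

y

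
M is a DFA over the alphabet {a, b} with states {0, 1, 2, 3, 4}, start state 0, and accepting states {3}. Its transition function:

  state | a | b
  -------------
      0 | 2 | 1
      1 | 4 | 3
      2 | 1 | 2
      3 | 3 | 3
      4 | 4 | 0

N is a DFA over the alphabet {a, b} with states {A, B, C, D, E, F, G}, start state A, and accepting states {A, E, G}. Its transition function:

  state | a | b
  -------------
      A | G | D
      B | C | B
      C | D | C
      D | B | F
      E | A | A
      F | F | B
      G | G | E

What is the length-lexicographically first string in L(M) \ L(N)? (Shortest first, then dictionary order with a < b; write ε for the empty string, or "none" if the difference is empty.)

bb

The string bb is accepted by M but not by N.
No shorter string lies in the difference, and bb is the lexicographically first length-2 string in L(M) \ L(N).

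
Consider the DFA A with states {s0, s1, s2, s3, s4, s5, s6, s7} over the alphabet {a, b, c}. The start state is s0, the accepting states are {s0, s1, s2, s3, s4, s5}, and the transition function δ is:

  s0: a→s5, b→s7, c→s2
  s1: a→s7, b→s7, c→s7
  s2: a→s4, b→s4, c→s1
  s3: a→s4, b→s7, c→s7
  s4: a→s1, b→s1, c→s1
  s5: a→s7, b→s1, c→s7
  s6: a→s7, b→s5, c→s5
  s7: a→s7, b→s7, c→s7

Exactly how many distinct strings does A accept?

The useful subgraph on states {s0, s1, s2, s4, s5} is acyclic, so L(A) is finite; the longest accepting path visits 4 useful states, giving maximum string length 3.
Counting accepting paths from s0 by length: 1 of length 0, 2 of length 1, 4 of length 2, 6 of length 3. Total 13.

13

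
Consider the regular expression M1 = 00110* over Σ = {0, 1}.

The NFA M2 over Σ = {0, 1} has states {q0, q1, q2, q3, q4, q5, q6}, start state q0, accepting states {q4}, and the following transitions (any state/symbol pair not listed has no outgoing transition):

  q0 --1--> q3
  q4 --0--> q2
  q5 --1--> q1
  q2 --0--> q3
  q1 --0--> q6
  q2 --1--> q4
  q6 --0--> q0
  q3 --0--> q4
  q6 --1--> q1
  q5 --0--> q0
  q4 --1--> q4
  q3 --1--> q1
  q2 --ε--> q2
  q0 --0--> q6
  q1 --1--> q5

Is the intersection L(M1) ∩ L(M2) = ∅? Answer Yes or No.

Yes

Converting the expression M1 to a DFA (subset construction, then merging equivalent states) gives the minimal DFA with states {r0, r1, r2, r3, r4, r5}, start state r0, accepting states {r5} and transitions r0: 0→r1, 1→r2; r1: 0→r3, 1→r2; r2: 0→r2, 1→r2; r3: 0→r2, 1→r4; r4: 0→r2, 1→r5; r5: 0→r5, 1→r2.
Exploring the product automaton M1 × M2 from the start pair (r0, q0), following both machines on each input symbol, reaches 14 state pairs: (r0, q0), (r1, q6), (r2, q3), (r3, q0), (r2, q1), (r2, q4), (r2, q6), (r4, q3), (r2, q5), (r2, q2), (r2, q0), (r5, q1), (r5, q6), (r5, q0).
M1 accepts in {r5} and M2 accepts in {q4}; no reachable pair has both components accepting, so no string drives both machines to acceptance simultaneously and L(M1) ∩ L(M2) = ∅.
So no string is accepted by both, and the intersection is empty.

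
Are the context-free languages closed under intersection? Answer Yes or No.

No

{aⁿbⁿcᵐ : m,n≥0} and {aᵐbⁿcⁿ : m,n≥0} are both context-free, but their intersection {aⁿbⁿcⁿ : n≥0} is not (pumping lemma).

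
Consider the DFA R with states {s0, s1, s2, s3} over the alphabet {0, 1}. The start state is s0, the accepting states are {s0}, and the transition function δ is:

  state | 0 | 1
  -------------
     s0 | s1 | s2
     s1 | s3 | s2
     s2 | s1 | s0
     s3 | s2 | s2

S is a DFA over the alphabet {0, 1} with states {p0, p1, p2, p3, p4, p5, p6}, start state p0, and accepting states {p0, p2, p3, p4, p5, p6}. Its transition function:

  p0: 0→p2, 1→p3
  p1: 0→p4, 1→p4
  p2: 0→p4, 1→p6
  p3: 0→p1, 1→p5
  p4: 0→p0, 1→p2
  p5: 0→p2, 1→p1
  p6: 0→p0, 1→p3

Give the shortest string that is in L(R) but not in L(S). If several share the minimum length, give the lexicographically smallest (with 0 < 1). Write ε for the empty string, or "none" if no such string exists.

01111

The string 01111 is accepted by R but not by S.
No shorter string lies in the difference, and 01111 is the lexicographically first length-5 string in L(R) \ L(S).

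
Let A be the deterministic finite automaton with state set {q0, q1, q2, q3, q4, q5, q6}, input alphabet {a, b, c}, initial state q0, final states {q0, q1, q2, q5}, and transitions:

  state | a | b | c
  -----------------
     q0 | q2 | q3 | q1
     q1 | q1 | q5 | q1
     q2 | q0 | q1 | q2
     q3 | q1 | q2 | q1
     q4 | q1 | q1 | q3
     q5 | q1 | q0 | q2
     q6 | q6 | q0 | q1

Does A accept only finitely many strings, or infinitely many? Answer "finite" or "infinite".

State q1 is reachable from the start and can reach an accepting state, and it lies on the cycle q1 → q1.
Traversing that cycle any number of times yields accepted strings of unbounded length, so the language is infinite.

infinite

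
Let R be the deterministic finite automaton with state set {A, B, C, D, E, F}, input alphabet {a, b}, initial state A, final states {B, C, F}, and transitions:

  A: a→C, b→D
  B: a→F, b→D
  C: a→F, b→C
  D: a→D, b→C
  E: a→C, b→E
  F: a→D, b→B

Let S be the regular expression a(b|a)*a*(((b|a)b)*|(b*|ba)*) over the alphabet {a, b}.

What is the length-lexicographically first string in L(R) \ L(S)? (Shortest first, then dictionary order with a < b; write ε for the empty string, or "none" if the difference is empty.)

bb

The string bb is accepted by R but not by S.
No shorter string lies in the difference, and bb is the lexicographically first length-2 string in L(R) \ L(S).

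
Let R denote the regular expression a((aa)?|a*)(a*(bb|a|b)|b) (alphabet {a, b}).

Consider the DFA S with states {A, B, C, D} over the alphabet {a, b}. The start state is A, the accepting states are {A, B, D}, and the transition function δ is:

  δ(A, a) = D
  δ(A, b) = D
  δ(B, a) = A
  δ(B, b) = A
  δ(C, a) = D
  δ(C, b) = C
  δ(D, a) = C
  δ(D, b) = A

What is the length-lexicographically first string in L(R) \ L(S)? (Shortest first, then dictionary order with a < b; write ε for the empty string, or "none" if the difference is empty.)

The string aa is accepted by R but not by S.
No shorter string lies in the difference, and aa is the lexicographically first length-2 string in L(R) \ L(S).

aa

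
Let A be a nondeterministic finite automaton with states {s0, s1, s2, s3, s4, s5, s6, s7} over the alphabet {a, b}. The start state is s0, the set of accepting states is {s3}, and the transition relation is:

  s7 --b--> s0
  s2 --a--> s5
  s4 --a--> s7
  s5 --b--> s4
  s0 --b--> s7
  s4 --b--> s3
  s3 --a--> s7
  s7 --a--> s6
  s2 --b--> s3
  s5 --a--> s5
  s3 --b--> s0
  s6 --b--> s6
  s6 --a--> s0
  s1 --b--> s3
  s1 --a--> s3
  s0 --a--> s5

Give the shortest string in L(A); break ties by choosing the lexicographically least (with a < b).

A breadth-first search from s0 reaches an accepting state first via the path s0 → s5 → s4 → s3 on input abb.
No string of length < 3 is accepted (BFS exhausts all shorter strings without reaching an accepting state), and abb is the lexicographically least accepting string of length 3.

abb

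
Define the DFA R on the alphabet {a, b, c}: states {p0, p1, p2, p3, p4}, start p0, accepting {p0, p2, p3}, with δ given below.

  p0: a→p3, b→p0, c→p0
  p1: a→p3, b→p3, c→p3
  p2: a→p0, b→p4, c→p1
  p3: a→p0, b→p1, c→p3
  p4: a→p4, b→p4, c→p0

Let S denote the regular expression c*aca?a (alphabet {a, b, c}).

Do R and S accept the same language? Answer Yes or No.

The empty string ε is accepted by R but rejected by S.
So L(R) ≠ L(S).

No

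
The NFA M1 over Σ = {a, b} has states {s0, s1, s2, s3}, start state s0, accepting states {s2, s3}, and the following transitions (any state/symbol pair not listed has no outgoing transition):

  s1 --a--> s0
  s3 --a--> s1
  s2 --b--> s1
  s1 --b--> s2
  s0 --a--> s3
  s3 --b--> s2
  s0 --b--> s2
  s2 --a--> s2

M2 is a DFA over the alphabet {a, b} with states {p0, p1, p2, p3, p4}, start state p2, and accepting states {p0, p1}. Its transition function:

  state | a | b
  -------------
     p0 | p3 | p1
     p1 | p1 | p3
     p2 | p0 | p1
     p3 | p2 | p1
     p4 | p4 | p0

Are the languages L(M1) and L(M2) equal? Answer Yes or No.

Exploring the product automaton M1 × M2 from the start pair (s0, p2), following both machines on each input symbol, reaches 4 state pairs: (s0, p2), (s3, p0), (s2, p1), (s1, p3).
M1 accepts in {s2, s3} and M2 accepts in {p0, p1}. In every reachable pair the two components are either both accepting — (s3, p0), (s2, p1) — or both non-accepting, so no string is accepted by exactly one of the machines: L(M1) \ L(M2) and L(M2) \ L(M1) are both empty.
Hence every string is accepted by M1 iff it is accepted by M2, and the two languages coincide.

Yes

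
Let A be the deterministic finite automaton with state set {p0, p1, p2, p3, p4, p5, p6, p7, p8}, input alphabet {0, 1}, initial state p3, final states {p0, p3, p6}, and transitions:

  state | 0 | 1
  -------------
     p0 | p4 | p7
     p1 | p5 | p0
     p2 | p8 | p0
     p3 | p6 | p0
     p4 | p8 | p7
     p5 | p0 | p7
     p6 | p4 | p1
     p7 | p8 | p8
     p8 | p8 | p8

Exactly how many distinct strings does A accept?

The useful subgraph on states {p0, p1, p3, p5, p6} is acyclic, so L(A) is finite; the longest accepting path visits 5 useful states, giving maximum string length 4.
Counting accepting paths from p3 by length: 1 of length 0, 2 of length 1, 1 of length 3, 1 of length 4. Total 5.

5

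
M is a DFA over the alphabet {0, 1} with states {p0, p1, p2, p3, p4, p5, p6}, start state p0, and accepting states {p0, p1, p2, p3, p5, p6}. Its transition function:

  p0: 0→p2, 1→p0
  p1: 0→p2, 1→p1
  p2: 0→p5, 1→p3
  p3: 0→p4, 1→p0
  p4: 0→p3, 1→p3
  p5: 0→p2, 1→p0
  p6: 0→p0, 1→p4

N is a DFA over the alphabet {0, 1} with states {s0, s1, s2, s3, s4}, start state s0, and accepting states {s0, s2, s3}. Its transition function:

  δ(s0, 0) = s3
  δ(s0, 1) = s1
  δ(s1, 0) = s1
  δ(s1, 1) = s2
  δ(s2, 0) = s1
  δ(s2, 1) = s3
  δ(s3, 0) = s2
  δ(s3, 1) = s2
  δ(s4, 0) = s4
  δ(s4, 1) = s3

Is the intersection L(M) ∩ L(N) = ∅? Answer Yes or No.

No

The empty string ε is accepted by both M and N.
Hence L(M) ∩ L(N) ≠ ∅.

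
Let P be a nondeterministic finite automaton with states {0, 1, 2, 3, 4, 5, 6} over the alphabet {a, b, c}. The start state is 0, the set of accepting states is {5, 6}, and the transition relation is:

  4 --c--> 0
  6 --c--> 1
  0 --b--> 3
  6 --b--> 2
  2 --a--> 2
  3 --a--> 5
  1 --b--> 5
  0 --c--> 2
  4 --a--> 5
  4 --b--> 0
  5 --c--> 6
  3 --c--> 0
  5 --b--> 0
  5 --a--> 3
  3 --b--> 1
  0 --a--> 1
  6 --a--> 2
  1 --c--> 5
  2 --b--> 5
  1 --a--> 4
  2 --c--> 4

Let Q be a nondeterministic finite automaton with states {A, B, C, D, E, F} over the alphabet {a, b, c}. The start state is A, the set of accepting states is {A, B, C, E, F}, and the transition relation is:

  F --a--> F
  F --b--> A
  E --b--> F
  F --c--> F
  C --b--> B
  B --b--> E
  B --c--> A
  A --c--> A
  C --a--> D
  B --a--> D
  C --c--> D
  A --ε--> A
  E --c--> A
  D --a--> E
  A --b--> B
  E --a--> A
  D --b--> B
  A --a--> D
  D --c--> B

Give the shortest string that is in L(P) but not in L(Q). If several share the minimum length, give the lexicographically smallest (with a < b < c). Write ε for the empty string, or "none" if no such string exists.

The string ba is accepted by P but not by Q.
No shorter string lies in the difference, and ba is the lexicographically first length-2 string in L(P) \ L(Q).

ba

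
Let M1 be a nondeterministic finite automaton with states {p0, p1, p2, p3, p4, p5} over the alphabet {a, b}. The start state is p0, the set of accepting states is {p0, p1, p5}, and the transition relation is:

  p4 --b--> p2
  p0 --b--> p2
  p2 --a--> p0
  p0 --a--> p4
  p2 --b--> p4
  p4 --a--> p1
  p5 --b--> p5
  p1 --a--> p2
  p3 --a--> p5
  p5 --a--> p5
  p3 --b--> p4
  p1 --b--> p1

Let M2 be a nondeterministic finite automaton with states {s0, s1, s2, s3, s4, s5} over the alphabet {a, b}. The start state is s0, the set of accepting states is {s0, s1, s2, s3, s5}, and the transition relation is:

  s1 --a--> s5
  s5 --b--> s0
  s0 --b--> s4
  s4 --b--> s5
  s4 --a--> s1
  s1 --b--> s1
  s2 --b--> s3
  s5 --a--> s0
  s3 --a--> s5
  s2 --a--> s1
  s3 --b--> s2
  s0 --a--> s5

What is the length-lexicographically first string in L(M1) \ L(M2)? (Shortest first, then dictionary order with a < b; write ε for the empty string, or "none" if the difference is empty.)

aab

The string aab is accepted by M1 but not by M2.
No shorter string lies in the difference, and aab is the lexicographically first length-3 string in L(M1) \ L(M2).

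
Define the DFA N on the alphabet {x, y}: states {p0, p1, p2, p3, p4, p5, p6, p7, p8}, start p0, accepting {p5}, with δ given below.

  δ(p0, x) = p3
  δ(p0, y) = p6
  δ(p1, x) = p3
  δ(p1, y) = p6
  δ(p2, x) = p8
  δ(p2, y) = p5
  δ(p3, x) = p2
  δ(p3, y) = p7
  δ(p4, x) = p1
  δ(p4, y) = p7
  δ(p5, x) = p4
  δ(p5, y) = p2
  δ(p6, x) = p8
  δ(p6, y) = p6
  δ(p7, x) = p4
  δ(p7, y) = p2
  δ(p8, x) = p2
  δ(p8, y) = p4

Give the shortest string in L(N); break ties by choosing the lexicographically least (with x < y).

xxy

A breadth-first search from p0 reaches an accepting state first via the path p0 → p3 → p2 → p5 on input xxy.
No string of length < 3 is accepted (BFS exhausts all shorter strings without reaching an accepting state), and xxy is the lexicographically least accepting string of length 3.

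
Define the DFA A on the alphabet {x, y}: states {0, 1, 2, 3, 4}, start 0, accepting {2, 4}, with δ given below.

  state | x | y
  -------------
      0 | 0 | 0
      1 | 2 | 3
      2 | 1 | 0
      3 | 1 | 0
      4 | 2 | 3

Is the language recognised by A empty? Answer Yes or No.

The states reachable from the start state are {0}.
None of the accepting states {2, 4} is reachable, so no string is accepted and L(A) = ∅.

Yes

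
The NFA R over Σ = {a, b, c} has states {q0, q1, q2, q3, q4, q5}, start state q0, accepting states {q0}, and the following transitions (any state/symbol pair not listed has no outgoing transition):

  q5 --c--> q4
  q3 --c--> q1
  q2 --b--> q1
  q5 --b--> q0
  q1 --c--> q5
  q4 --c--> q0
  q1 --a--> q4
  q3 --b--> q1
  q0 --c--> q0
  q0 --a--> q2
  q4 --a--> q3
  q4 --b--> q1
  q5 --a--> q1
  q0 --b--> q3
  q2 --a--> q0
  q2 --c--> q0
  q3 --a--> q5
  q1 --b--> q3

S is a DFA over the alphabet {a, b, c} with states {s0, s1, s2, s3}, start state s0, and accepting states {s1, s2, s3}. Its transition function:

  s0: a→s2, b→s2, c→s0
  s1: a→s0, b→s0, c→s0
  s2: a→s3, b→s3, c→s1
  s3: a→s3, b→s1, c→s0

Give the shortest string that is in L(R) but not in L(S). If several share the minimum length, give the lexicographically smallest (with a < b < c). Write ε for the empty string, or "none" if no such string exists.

ε

The empty string ε is accepted by R but not by S.
Since ε is the unique shortest string, it is the required witness.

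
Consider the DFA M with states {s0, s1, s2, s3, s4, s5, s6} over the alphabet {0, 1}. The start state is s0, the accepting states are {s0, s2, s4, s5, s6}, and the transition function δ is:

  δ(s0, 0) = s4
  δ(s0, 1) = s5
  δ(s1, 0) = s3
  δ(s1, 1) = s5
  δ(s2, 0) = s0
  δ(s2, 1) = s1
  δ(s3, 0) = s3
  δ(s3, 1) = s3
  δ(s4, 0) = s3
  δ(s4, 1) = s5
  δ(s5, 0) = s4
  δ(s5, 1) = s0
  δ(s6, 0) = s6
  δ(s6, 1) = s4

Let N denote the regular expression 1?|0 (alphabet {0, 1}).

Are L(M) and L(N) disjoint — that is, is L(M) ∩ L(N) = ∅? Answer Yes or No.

The empty string ε is accepted by both M and N.
Hence L(M) ∩ L(N) ≠ ∅.

No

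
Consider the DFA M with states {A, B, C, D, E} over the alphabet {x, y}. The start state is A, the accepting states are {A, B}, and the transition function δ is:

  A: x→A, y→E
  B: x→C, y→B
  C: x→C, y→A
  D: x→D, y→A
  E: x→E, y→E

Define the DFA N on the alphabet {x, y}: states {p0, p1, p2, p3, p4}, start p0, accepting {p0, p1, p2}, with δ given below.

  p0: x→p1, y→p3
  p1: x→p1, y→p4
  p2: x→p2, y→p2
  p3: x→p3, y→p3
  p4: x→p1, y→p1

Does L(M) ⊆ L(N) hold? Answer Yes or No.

Exploring the product automaton M × N from the start pair (A, p0), following both machines on each input symbol, reaches 5 state pairs: (A, p0), (A, p1), (E, p3), (E, p4), (E, p1).
M accepts in {A, B} and N accepts in {p0, p1, p2}. The reachable pairs whose M-component is accepting are (A, p0), (A, p1); in each of them the N-component is accepting too, so the product for L(M) \ L(N) (M-component accepting, N-component rejecting) has no reachable accepting pair and the difference is empty.
Hence every string in L(M) is also in L(N).

Yes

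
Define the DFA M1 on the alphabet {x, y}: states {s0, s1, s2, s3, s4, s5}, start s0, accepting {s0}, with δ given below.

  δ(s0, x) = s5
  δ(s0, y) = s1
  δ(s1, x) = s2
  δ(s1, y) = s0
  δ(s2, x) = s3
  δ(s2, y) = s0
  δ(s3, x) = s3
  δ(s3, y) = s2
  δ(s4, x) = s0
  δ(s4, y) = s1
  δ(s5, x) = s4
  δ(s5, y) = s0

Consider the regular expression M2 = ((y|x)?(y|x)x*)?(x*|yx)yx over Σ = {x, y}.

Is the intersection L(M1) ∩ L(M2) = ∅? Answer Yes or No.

Converting the expression M2 to a DFA (subset construction, then merging equivalent states) gives the minimal DFA with states {r0, r1, r2, r3, r4, r5, r6, r7, r8, r9, r10}, start state r0, accepting states {r5, r7, r10} and transitions r0: x→r1, y→r2; r1: x→r3, y→r4; r2: x→r5, y→r4; r3: x→r3, y→r6; r4: x→r5, y→r6; r5: x→r3, y→r6; r6: x→r7, y→r8; r7: x→r8, y→r9; r8: x→r8, y→r8; r9: x→r10, y→r8; r10: x→r8, y→r8.
Exploring the product automaton M1 × M2 from the start pair (s0, r0), following both machines on each input symbol, reaches 26 state pairs: (s0, r0), (s5, r1), (s1, r2), (s4, r3), (s0, r4), (s2, r5), (s0, r3), (s1, r6), (s5, r5), (s3, r3), (s0, r6), (s5, r3), (s2, r7), (s0, r8), (s2, r6), (s5, r7), (s1, r8), (s3, r8), (s0, r9), (s5, r8), (s3, r7), (s4, r8), (s2, r8), (s5, r10), (s2, r9), (s3, r10).
M1 accepts in {s0} and M2 accepts in {r5, r7, r10}; no reachable pair has both components accepting, so no string drives both machines to acceptance simultaneously and L(M1) ∩ L(M2) = ∅.
So no string is accepted by both, and the intersection is empty.

Yes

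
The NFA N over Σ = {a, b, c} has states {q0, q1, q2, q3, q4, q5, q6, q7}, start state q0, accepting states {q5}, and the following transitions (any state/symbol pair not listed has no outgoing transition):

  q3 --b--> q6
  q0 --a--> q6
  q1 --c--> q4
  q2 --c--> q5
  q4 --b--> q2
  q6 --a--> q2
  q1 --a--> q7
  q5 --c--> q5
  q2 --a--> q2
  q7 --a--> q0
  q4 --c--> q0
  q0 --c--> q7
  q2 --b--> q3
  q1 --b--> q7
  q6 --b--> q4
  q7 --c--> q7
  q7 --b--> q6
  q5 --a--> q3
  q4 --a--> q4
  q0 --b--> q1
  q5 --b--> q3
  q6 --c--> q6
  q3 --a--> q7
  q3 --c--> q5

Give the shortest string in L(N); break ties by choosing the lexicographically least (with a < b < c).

A breadth-first search from q0 reaches an accepting state first via the path q0 → q6 → q2 → q5 on input aac.
No string of length < 3 is accepted (BFS exhausts all shorter strings without reaching an accepting state), and aac is the lexicographically least accepting string of length 3.

aac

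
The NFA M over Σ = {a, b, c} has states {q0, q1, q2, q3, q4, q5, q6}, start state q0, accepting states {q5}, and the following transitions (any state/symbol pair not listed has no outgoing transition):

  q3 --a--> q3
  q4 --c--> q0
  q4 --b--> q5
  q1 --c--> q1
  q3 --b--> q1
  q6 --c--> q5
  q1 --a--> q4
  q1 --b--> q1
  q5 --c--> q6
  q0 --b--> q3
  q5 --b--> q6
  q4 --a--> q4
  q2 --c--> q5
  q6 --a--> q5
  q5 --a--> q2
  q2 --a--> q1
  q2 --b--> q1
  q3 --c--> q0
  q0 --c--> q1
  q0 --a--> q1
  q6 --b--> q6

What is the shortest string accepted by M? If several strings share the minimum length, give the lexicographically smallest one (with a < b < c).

aab

A breadth-first search from q0 reaches an accepting state first via the path q0 → q1 → q4 → q5 on input aab.
No string of length < 3 is accepted (BFS exhausts all shorter strings without reaching an accepting state), and aab is the lexicographically least accepting string of length 3.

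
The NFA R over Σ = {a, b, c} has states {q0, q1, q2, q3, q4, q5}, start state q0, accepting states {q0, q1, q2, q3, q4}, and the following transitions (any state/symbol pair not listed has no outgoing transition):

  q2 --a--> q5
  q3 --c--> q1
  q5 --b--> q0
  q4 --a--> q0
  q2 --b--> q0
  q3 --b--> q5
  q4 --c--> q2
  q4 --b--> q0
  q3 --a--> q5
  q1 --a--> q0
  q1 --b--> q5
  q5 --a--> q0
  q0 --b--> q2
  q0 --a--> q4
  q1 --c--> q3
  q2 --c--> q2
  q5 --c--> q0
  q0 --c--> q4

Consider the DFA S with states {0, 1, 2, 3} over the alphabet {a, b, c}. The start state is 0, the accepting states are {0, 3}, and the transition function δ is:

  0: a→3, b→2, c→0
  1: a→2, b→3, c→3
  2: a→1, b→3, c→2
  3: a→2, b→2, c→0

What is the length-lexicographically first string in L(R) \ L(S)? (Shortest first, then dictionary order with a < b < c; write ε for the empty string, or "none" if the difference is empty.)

b

The string b is accepted by R but not by S.
No shorter string lies in the difference, and b is the lexicographically first length-1 string in L(R) \ L(S).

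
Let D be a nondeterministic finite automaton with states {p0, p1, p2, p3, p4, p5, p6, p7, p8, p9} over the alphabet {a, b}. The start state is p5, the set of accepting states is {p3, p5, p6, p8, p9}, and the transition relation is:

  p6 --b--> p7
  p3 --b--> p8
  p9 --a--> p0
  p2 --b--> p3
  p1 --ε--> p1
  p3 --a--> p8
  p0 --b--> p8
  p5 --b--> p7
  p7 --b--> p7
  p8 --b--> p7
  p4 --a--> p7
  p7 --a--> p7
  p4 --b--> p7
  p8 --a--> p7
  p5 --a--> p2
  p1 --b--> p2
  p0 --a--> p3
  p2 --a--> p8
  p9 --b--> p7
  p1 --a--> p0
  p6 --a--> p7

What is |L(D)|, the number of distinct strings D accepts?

5

The useful subgraph on states {p2, p3, p5, p8} is acyclic, so L(D) is finite; the longest accepting path visits 4 useful states, giving maximum string length 3.
Counting accepting paths from p5 by length: 1 of length 0, 2 of length 2, 2 of length 3. Total 5.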